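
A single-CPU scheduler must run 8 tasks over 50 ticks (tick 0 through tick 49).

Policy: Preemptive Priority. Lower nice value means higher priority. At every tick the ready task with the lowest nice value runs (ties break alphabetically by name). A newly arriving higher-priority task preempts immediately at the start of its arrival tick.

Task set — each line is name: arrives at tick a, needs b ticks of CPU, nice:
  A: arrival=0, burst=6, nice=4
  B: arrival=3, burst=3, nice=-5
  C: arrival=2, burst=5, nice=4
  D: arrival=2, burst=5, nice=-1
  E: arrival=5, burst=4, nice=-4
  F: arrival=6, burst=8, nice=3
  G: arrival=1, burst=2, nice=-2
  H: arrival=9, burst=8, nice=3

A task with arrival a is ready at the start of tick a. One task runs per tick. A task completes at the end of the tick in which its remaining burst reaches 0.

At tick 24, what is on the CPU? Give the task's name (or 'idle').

t=0: ready={A} → run A
t=1: ready={A,G} → run G
t=2: ready={A,C,D,G} → run G
t=3: ready={A,B,C,D} → run B
t=4: ready={A,B,C,D} → run B
t=5: ready={A,B,C,D,E} → run B
t=6: ready={A,C,D,E,F} → run E
t=7: ready={A,C,D,E,F} → run E
t=8: ready={A,C,D,E,F} → run E
t=9: ready={A,C,D,E,F,H} → run E
t=10: ready={A,C,D,F,H} → run D
t=11: ready={A,C,D,F,H} → run D
t=12: ready={A,C,D,F,H} → run D
t=13: ready={A,C,D,F,H} → run D
t=14: ready={A,C,D,F,H} → run D
t=15: ready={A,C,F,H} → run F
t=16: ready={A,C,F,H} → run F
t=17: ready={A,C,F,H} → run F
t=18: ready={A,C,F,H} → run F
t=19: ready={A,C,F,H} → run F
t=20: ready={A,C,F,H} → run F
t=21: ready={A,C,F,H} → run F
t=22: ready={A,C,F,H} → run F
t=23: ready={A,C,H} → run H
t=24: ready={A,C,H} → run H
t=25: ready={A,C,H} → run H
t=26: ready={A,C,H} → run H
t=27: ready={A,C,H} → run H
t=28: ready={A,C,H} → run H
t=29: ready={A,C,H} → run H
t=30: ready={A,C,H} → run H
t=31: ready={A,C} → run A
t=32: ready={A,C} → run A
t=33: ready={A,C} → run A
t=34: ready={A,C} → run A
t=35: ready={A,C} → run A
t=36: ready={C} → run C
t=37: ready={C} → run C
t=38: ready={C} → run C
t=39: ready={C} → run C
t=40: ready={C} → run C
t=41: (idle)
t=42: (idle)
t=43: (idle)
t=44: (idle)
t=45: (idle)
t=46: (idle)
t=47: (idle)
t=48: (idle)
t=49: (idle)

running at tick 24 = H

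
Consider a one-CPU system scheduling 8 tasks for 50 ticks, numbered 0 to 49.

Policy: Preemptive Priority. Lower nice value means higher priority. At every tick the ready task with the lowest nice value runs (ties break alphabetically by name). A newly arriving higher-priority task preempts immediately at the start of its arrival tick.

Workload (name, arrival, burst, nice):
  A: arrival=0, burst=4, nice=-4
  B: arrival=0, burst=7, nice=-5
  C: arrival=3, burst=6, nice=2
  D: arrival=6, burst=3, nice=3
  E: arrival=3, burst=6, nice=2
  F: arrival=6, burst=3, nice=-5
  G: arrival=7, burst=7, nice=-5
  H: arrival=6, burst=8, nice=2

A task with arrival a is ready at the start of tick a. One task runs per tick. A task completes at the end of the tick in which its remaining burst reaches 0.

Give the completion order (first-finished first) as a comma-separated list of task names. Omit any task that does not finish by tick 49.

completion order = B, F, G, A, C, E, H, D

t=0: ready={A,B} → run B
t=1: ready={A,B} → run B
t=2: ready={A,B} → run B
t=3: ready={A,B,C,E} → run B
t=4: ready={A,B,C,E} → run B
t=5: ready={A,B,C,E} → run B
t=6: ready={A,B,C,D,E,F,H} → run B
t=7: ready={A,C,D,E,F,G,H} → run F
t=8: ready={A,C,D,E,F,G,H} → run F
t=9: ready={A,C,D,E,F,G,H} → run F
t=10: ready={A,C,D,E,G,H} → run G
t=11: ready={A,C,D,E,G,H} → run G
t=12: ready={A,C,D,E,G,H} → run G
t=13: ready={A,C,D,E,G,H} → run G
t=14: ready={A,C,D,E,G,H} → run G
t=15: ready={A,C,D,E,G,H} → run G
t=16: ready={A,C,D,E,G,H} → run G
t=17: ready={A,C,D,E,H} → run A
t=18: ready={A,C,D,E,H} → run A
t=19: ready={A,C,D,E,H} → run A
t=20: ready={A,C,D,E,H} → run A
t=21: ready={C,D,E,H} → run C
t=22: ready={C,D,E,H} → run C
t=23: ready={C,D,E,H} → run C
t=24: ready={C,D,E,H} → run C
t=25: ready={C,D,E,H} → run C
t=26: ready={C,D,E,H} → run C
t=27: ready={D,E,H} → run E
t=28: ready={D,E,H} → run E
t=29: ready={D,E,H} → run E
t=30: ready={D,E,H} → run E
t=31: ready={D,E,H} → run E
t=32: ready={D,E,H} → run E
t=33: ready={D,H} → run H
t=34: ready={D,H} → run H
t=35: ready={D,H} → run H
t=36: ready={D,H} → run H
t=37: ready={D,H} → run H
t=38: ready={D,H} → run H
t=39: ready={D,H} → run H
t=40: ready={D,H} → run H
t=41: ready={D} → run D
t=42: ready={D} → run D
t=43: ready={D} → run D
t=44: (idle)
t=45: (idle)
t=46: (idle)
t=47: (idle)
t=48: (idle)
t=49: (idle)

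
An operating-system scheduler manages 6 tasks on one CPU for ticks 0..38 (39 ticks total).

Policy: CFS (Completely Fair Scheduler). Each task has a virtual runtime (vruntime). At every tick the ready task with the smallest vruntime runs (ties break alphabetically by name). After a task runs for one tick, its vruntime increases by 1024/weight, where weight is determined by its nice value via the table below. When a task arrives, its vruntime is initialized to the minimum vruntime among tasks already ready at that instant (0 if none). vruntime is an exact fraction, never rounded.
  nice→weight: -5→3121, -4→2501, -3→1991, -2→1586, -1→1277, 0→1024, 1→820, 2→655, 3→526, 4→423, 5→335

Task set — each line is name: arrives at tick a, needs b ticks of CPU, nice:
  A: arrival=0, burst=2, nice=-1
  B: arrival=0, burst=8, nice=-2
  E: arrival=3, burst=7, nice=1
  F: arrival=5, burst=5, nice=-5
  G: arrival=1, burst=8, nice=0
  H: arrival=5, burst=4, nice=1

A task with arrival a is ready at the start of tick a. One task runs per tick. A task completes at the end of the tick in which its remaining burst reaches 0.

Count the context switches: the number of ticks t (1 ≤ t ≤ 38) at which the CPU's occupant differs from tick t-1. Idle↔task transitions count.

t=0: vr[A=0 B=0] → run A
t=1: vr[A=1024/1277 B=0 G=0] → run B
t=2: vr[A=1024/1277 B=512/793 G=0] → run G
t=3: vr[A=1024/1277 B=512/793 E=512/793 G=1] → run B
t=4: vr[A=1024/1277 B=1024/793 E=512/793 G=1] → run E
t=5: vr[A=1024/1277 B=1024/793 E=307968/162565 F=1024/1277 G=1 H=1024/1277] → run A
t=6: vr[B=1024/793 E=307968/162565 F=1024/1277 G=1 H=1024/1277] → run F
t=7: vr[B=1024/793 E=307968/162565 F=4503552/3985517 G=1 H=1024/1277] → run H
t=8: vr[B=1024/793 E=307968/162565 F=4503552/3985517 G=1 H=536832/261785] → run G
t=9: vr[B=1024/793 E=307968/162565 F=4503552/3985517 G=2 H=536832/261785] → run F
t=10: vr[B=1024/793 E=307968/162565 F=5811200/3985517 G=2 H=536832/261785] → run B
t=11: vr[B=1536/793 E=307968/162565 F=5811200/3985517 G=2 H=536832/261785] → run F
t=12: vr[B=1536/793 E=307968/162565 F=7118848/3985517 G=2 H=536832/261785] → run F
t=13: vr[B=1536/793 E=307968/162565 F=8426496/3985517 G=2 H=536832/261785] → run E
t=14: vr[B=1536/793 E=510976/162565 F=8426496/3985517 G=2 H=536832/261785] → run B
t=15: vr[B=2048/793 E=510976/162565 F=8426496/3985517 G=2 H=536832/261785] → run G
t=16: vr[B=2048/793 E=510976/162565 F=8426496/3985517 G=3 H=536832/261785] → run H
t=17: vr[B=2048/793 E=510976/162565 F=8426496/3985517 G=3 H=863744/261785] → run F
t=18: vr[B=2048/793 E=510976/162565 G=3 H=863744/261785] → run B
t=19: vr[B=2560/793 E=510976/162565 G=3 H=863744/261785] → run G
t=20: vr[B=2560/793 E=510976/162565 G=4 H=863744/261785] → run E
t=21: vr[B=2560/793 E=713984/162565 G=4 H=863744/261785] → run B
t=22: vr[B=3072/793 E=713984/162565 G=4 H=863744/261785] → run H
t=23: vr[B=3072/793 E=713984/162565 G=4 H=1190656/261785] → run B
t=24: vr[B=3584/793 E=713984/162565 G=4 H=1190656/261785] → run G
t=25: vr[B=3584/793 E=713984/162565 G=5 H=1190656/261785] → run E
t=26: vr[B=3584/793 E=916992/162565 G=5 H=1190656/261785] → run B
t=27: vr[E=916992/162565 G=5 H=1190656/261785] → run H
t=28: vr[E=916992/162565 G=5] → run G
t=29: vr[E=916992/162565 G=6] → run E
t=30: vr[E=224000/32513 G=6] → run G
t=31: vr[E=224000/32513 G=7] → run E
t=32: vr[E=1323008/162565 G=7] → run G
t=33: vr[E=1323008/162565] → run E
t=34: (idle)
t=35: (idle)
t=36: (idle)
t=37: (idle)
t=38: (idle)

context switches = 33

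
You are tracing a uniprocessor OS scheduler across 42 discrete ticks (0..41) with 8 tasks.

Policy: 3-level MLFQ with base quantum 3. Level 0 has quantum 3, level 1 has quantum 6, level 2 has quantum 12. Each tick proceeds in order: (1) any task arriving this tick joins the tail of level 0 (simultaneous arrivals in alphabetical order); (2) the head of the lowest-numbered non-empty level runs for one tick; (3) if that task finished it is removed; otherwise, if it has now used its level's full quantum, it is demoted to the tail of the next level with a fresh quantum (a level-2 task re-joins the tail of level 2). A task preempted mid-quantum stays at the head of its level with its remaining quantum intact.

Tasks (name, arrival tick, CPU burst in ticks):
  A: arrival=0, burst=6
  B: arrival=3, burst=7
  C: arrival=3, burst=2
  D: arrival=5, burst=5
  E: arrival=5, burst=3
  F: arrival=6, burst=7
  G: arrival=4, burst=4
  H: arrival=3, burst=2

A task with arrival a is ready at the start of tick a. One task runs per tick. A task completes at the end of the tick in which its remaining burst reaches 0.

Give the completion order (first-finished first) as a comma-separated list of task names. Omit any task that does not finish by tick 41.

completion order = C, H, E, A, B, G, D, F

t=0: L0/L1/L2 = A/-/- → run A
t=1: L0/L1/L2 = A/-/- → run A
t=2: L0/L1/L2 = A/-/- → run A
t=3: L0/L1/L2 = BCH/A/- → run B
t=4: L0/L1/L2 = BCHG/A/- → run B
t=5: L0/L1/L2 = BCHGDE/A/- → run B
t=6: L0/L1/L2 = CHGDEF/AB/- → run C
t=7: L0/L1/L2 = CHGDEF/AB/- → run C
t=8: L0/L1/L2 = HGDEF/AB/- → run H
t=9: L0/L1/L2 = HGDEF/AB/- → run H
t=10: L0/L1/L2 = GDEF/AB/- → run G
t=11: L0/L1/L2 = GDEF/AB/- → run G
t=12: L0/L1/L2 = GDEF/AB/- → run G
t=13: L0/L1/L2 = DEF/ABG/- → run D
t=14: L0/L1/L2 = DEF/ABG/- → run D
t=15: L0/L1/L2 = DEF/ABG/- → run D
t=16: L0/L1/L2 = EF/ABGD/- → run E
t=17: L0/L1/L2 = EF/ABGD/- → run E
t=18: L0/L1/L2 = EF/ABGD/- → run E
t=19: L0/L1/L2 = F/ABGD/- → run F
t=20: L0/L1/L2 = F/ABGD/- → run F
t=21: L0/L1/L2 = F/ABGD/- → run F
t=22: L0/L1/L2 = -/ABGDF/- → run A
t=23: L0/L1/L2 = -/ABGDF/- → run A
t=24: L0/L1/L2 = -/ABGDF/- → run A
t=25: L0/L1/L2 = -/BGDF/- → run B
t=26: L0/L1/L2 = -/BGDF/- → run B
t=27: L0/L1/L2 = -/BGDF/- → run B
t=28: L0/L1/L2 = -/BGDF/- → run B
t=29: L0/L1/L2 = -/GDF/- → run G
t=30: L0/L1/L2 = -/DF/- → run D
t=31: L0/L1/L2 = -/DF/- → run D
t=32: L0/L1/L2 = -/F/- → run F
t=33: L0/L1/L2 = -/F/- → run F
t=34: L0/L1/L2 = -/F/- → run F
t=35: L0/L1/L2 = -/F/- → run F
t=36: (idle)
t=37: (idle)
t=38: (idle)
t=39: (idle)
t=40: (idle)
t=41: (idle)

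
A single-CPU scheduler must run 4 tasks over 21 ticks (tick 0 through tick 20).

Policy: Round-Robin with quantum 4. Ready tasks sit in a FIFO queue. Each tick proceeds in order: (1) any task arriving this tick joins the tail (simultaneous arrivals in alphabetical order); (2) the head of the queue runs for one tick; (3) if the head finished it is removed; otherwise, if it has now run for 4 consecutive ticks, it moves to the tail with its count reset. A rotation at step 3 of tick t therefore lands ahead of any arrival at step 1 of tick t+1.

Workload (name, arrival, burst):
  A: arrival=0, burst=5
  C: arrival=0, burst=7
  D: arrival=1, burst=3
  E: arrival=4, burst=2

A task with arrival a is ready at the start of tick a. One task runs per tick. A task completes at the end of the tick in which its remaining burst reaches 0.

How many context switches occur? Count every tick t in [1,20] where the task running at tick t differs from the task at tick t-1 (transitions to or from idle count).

t=0: queue=[A,C] q_used=0 → run A
t=1: queue=[A,C,D] q_used=1 → run A
t=2: queue=[A,C,D] q_used=2 → run A
t=3: queue=[A,C,D] q_used=3 → run A
t=4: queue=[C,D,A,E] q_used=0 → run C
t=5: queue=[C,D,A,E] q_used=1 → run C
t=6: queue=[C,D,A,E] q_used=2 → run C
t=7: queue=[C,D,A,E] q_used=3 → run C
t=8: queue=[D,A,E,C] q_used=0 → run D
t=9: queue=[D,A,E,C] q_used=1 → run D
t=10: queue=[D,A,E,C] q_used=2 → run D
t=11: queue=[A,E,C] q_used=0 → run A
t=12: queue=[E,C] q_used=0 → run E
t=13: queue=[E,C] q_used=1 → run E
t=14: queue=[C] q_used=0 → run C
t=15: queue=[C] q_used=1 → run C
t=16: queue=[C] q_used=2 → run C
t=17: (idle)
t=18: (idle)
t=19: (idle)
t=20: (idle)

context switches = 6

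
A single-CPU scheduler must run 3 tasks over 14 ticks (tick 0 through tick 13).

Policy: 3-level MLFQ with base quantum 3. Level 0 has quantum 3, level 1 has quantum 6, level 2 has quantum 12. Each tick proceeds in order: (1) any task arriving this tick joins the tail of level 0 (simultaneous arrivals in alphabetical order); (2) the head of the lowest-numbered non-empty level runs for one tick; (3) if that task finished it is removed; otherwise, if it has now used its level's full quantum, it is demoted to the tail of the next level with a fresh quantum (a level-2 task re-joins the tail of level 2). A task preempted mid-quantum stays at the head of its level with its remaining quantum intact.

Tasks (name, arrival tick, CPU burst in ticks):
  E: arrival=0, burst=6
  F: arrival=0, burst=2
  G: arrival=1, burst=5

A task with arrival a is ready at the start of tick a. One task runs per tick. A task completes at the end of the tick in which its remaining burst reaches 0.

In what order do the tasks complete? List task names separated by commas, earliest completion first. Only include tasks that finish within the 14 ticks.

t=0: L0/L1/L2 = EF/-/- → run E
t=1: L0/L1/L2 = EFG/-/- → run E
t=2: L0/L1/L2 = EFG/-/- → run E
t=3: L0/L1/L2 = FG/E/- → run F
t=4: L0/L1/L2 = FG/E/- → run F
t=5: L0/L1/L2 = G/E/- → run G
t=6: L0/L1/L2 = G/E/- → run G
t=7: L0/L1/L2 = G/E/- → run G
t=8: L0/L1/L2 = -/EG/- → run E
t=9: L0/L1/L2 = -/EG/- → run E
t=10: L0/L1/L2 = -/EG/- → run E
t=11: L0/L1/L2 = -/G/- → run G
t=12: L0/L1/L2 = -/G/- → run G
t=13: (idle)

completion order = F, E, G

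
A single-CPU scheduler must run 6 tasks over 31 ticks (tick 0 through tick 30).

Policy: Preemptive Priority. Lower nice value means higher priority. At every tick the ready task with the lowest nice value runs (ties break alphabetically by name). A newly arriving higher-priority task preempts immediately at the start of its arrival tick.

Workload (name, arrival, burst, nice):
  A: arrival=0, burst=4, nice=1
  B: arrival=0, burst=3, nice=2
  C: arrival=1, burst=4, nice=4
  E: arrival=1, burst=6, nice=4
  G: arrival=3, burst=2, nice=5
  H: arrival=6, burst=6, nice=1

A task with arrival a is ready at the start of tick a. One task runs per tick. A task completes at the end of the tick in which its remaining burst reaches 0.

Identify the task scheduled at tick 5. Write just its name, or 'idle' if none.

t=0: ready={A,B} → run A
t=1: ready={A,B,C,E} → run A
t=2: ready={A,B,C,E} → run A
t=3: ready={A,B,C,E,G} → run A
t=4: ready={B,C,E,G} → run B
t=5: ready={B,C,E,G} → run B
t=6: ready={B,C,E,G,H} → run H
t=7: ready={B,C,E,G,H} → run H
t=8: ready={B,C,E,G,H} → run H
t=9: ready={B,C,E,G,H} → run H
t=10: ready={B,C,E,G,H} → run H
t=11: ready={B,C,E,G,H} → run H
t=12: ready={B,C,E,G} → run B
t=13: ready={C,E,G} → run C
t=14: ready={C,E,G} → run C
t=15: ready={C,E,G} → run C
t=16: ready={C,E,G} → run C
t=17: ready={E,G} → run E
t=18: ready={E,G} → run E
t=19: ready={E,G} → run E
t=20: ready={E,G} → run E
t=21: ready={E,G} → run E
t=22: ready={E,G} → run E
t=23: ready={G} → run G
t=24: ready={G} → run G
t=25: (idle)
t=26: (idle)
t=27: (idle)
t=28: (idle)
t=29: (idle)
t=30: (idle)

running at tick 5 = B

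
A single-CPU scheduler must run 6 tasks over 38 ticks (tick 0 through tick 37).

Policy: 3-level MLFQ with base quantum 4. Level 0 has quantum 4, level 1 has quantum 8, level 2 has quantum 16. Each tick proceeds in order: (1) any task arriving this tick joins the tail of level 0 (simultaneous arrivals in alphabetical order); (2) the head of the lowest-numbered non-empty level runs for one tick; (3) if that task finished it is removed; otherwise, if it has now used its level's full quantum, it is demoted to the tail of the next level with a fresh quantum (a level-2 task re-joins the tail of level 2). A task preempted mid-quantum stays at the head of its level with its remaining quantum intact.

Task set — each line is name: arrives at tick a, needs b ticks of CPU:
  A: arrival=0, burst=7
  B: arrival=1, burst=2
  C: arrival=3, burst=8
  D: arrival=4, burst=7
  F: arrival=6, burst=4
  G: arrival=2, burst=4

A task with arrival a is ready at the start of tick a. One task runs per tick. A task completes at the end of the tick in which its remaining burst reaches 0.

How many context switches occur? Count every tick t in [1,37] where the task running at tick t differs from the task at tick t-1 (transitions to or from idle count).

t=0: L0/L1/L2 = A/-/- → run A
t=1: L0/L1/L2 = AB/-/- → run A
t=2: L0/L1/L2 = ABG/-/- → run A
t=3: L0/L1/L2 = ABGC/-/- → run A
t=4: L0/L1/L2 = BGCD/A/- → run B
t=5: L0/L1/L2 = BGCD/A/- → run B
t=6: L0/L1/L2 = GCDF/A/- → run G
t=7: L0/L1/L2 = GCDF/A/- → run G
t=8: L0/L1/L2 = GCDF/A/- → run G
t=9: L0/L1/L2 = GCDF/A/- → run G
t=10: L0/L1/L2 = CDF/A/- → run C
t=11: L0/L1/L2 = CDF/A/- → run C
t=12: L0/L1/L2 = CDF/A/- → run C
t=13: L0/L1/L2 = CDF/A/- → run C
t=14: L0/L1/L2 = DF/AC/- → run D
t=15: L0/L1/L2 = DF/AC/- → run D
t=16: L0/L1/L2 = DF/AC/- → run D
t=17: L0/L1/L2 = DF/AC/- → run D
t=18: L0/L1/L2 = F/ACD/- → run F
t=19: L0/L1/L2 = F/ACD/- → run F
t=20: L0/L1/L2 = F/ACD/- → run F
t=21: L0/L1/L2 = F/ACD/- → run F
t=22: L0/L1/L2 = -/ACD/- → run A
t=23: L0/L1/L2 = -/ACD/- → run A
t=24: L0/L1/L2 = -/ACD/- → run A
t=25: L0/L1/L2 = -/CD/- → run C
t=26: L0/L1/L2 = -/CD/- → run C
t=27: L0/L1/L2 = -/CD/- → run C
t=28: L0/L1/L2 = -/CD/- → run C
t=29: L0/L1/L2 = -/D/- → run D
t=30: L0/L1/L2 = -/D/- → run D
t=31: L0/L1/L2 = -/D/- → run D
t=32: (idle)
t=33: (idle)
t=34: (idle)
t=35: (idle)
t=36: (idle)
t=37: (idle)

context switches = 9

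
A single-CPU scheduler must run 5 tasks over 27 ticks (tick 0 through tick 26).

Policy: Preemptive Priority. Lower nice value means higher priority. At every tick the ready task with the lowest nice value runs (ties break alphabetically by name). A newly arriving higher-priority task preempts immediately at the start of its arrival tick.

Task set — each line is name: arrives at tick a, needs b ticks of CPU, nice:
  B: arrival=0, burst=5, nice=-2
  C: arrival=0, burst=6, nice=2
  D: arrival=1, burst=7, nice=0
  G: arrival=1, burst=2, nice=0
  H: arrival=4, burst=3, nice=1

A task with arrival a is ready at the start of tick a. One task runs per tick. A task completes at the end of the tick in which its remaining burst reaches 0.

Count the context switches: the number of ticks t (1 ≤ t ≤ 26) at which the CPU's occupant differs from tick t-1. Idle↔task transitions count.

t=0: ready={B,C} → run B
t=1: ready={B,C,D,G} → run B
t=2: ready={B,C,D,G} → run B
t=3: ready={B,C,D,G} → run B
t=4: ready={B,C,D,G,H} → run B
t=5: ready={C,D,G,H} → run D
t=6: ready={C,D,G,H} → run D
t=7: ready={C,D,G,H} → run D
t=8: ready={C,D,G,H} → run D
t=9: ready={C,D,G,H} → run D
t=10: ready={C,D,G,H} → run D
t=11: ready={C,D,G,H} → run D
t=12: ready={C,G,H} → run G
t=13: ready={C,G,H} → run G
t=14: ready={C,H} → run H
t=15: ready={C,H} → run H
t=16: ready={C,H} → run H
t=17: ready={C} → run C
t=18: ready={C} → run C
t=19: ready={C} → run C
t=20: ready={C} → run C
t=21: ready={C} → run C
t=22: ready={C} → run C
t=23: (idle)
t=24: (idle)
t=25: (idle)
t=26: (idle)

context switches = 5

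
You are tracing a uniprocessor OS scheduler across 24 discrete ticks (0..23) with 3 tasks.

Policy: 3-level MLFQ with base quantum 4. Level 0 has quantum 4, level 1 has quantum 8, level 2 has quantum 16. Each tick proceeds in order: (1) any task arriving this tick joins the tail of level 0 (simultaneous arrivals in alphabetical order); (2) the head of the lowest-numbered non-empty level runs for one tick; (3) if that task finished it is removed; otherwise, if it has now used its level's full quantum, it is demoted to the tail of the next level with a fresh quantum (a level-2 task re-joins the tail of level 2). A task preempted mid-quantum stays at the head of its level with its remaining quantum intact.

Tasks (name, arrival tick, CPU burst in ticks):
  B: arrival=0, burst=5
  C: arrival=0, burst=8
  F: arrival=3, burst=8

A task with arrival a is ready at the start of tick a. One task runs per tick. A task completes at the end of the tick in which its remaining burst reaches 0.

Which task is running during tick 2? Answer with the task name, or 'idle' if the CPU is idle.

t=0: L0/L1/L2 = BC/-/- → run B
t=1: L0/L1/L2 = BC/-/- → run B
t=2: L0/L1/L2 = BC/-/- → run B
t=3: L0/L1/L2 = BCF/-/- → run B
t=4: L0/L1/L2 = CF/B/- → run C
t=5: L0/L1/L2 = CF/B/- → run C
t=6: L0/L1/L2 = CF/B/- → run C
t=7: L0/L1/L2 = CF/B/- → run C
t=8: L0/L1/L2 = F/BC/- → run F
t=9: L0/L1/L2 = F/BC/- → run F
t=10: L0/L1/L2 = F/BC/- → run F
t=11: L0/L1/L2 = F/BC/- → run F
t=12: L0/L1/L2 = -/BCF/- → run B
t=13: L0/L1/L2 = -/CF/- → run C
t=14: L0/L1/L2 = -/CF/- → run C
t=15: L0/L1/L2 = -/CF/- → run C
t=16: L0/L1/L2 = -/CF/- → run C
t=17: L0/L1/L2 = -/F/- → run F
t=18: L0/L1/L2 = -/F/- → run F
t=19: L0/L1/L2 = -/F/- → run F
t=20: L0/L1/L2 = -/F/- → run F
t=21: (idle)
t=22: (idle)
t=23: (idle)

running at tick 2 = B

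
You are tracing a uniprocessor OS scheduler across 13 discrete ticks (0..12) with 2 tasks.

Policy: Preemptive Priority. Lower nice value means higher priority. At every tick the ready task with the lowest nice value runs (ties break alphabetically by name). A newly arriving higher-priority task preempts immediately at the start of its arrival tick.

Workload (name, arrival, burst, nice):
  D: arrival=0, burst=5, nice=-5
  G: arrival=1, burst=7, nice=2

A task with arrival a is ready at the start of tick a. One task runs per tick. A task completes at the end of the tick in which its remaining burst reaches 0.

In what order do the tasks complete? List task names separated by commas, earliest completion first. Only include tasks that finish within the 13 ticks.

t=0: ready={D} → run D
t=1: ready={D,G} → run D
t=2: ready={D,G} → run D
t=3: ready={D,G} → run D
t=4: ready={D,G} → run D
t=5: ready={G} → run G
t=6: ready={G} → run G
t=7: ready={G} → run G
t=8: ready={G} → run G
t=9: ready={G} → run G
t=10: ready={G} → run G
t=11: ready={G} → run G
t=12: (idle)

completion order = D, G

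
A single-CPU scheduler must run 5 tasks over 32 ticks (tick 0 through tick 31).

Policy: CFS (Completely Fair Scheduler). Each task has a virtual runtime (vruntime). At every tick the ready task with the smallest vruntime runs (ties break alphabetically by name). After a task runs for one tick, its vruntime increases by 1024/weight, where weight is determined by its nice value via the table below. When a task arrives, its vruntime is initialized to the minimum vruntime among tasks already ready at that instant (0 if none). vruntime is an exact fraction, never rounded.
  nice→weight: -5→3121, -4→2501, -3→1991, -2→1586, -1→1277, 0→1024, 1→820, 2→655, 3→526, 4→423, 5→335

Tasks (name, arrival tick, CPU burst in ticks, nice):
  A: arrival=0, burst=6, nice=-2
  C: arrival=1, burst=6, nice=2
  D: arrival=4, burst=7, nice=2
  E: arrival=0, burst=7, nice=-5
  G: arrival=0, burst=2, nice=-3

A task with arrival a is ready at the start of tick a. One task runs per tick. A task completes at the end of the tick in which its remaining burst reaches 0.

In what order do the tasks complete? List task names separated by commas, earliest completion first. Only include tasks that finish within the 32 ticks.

completion order = G, E, A, C, D

t=0: vr[A=0 E=0 G=0] → run A
t=1: vr[A=512/793 C=0 E=0 G=0] → run C
t=2: vr[A=512/793 C=1024/655 E=0 G=0] → run E
t=3: vr[A=512/793 C=1024/655 E=1024/3121 G=0] → run G
t=4: vr[A=512/793 C=1024/655 D=1024/3121 E=1024/3121 G=1024/1991] → run D
t=5: vr[A=512/793 C=1024/655 D=3866624/2044255 E=1024/3121 G=1024/1991] → run E
t=6: vr[A=512/793 C=1024/655 D=3866624/2044255 E=2048/3121 G=1024/1991] → run G
t=7: vr[A=512/793 C=1024/655 D=3866624/2044255 E=2048/3121] → run A
t=8: vr[A=1024/793 C=1024/655 D=3866624/2044255 E=2048/3121] → run E
t=9: vr[A=1024/793 C=1024/655 D=3866624/2044255 E=3072/3121] → run E
t=10: vr[A=1024/793 C=1024/655 D=3866624/2044255 E=4096/3121] → run A
t=11: vr[A=1536/793 C=1024/655 D=3866624/2044255 E=4096/3121] → run E
t=12: vr[A=1536/793 C=1024/655 D=3866624/2044255 E=5120/3121] → run C
t=13: vr[A=1536/793 C=2048/655 D=3866624/2044255 E=5120/3121] → run E
t=14: vr[A=1536/793 C=2048/655 D=3866624/2044255 E=6144/3121] → run D
t=15: vr[A=1536/793 C=2048/655 D=7062528/2044255 E=6144/3121] → run A
t=16: vr[A=2048/793 C=2048/655 D=7062528/2044255 E=6144/3121] → run E
t=17: vr[A=2048/793 C=2048/655 D=7062528/2044255] → run A
t=18: vr[A=2560/793 C=2048/655 D=7062528/2044255] → run C
t=19: vr[A=2560/793 C=3072/655 D=7062528/2044255] → run A
t=20: vr[C=3072/655 D=7062528/2044255] → run D
t=21: vr[C=3072/655 D=10258432/2044255] → run C
t=22: vr[C=4096/655 D=10258432/2044255] → run D
t=23: vr[C=4096/655 D=13454336/2044255] → run C
t=24: vr[C=1024/131 D=13454336/2044255] → run D
t=25: vr[C=1024/131 D=3330048/408851] → run C
t=26: vr[D=3330048/408851] → run D
t=27: vr[D=19846144/2044255] → run D
t=28: (idle)
t=29: (idle)
t=30: (idle)
t=31: (idle)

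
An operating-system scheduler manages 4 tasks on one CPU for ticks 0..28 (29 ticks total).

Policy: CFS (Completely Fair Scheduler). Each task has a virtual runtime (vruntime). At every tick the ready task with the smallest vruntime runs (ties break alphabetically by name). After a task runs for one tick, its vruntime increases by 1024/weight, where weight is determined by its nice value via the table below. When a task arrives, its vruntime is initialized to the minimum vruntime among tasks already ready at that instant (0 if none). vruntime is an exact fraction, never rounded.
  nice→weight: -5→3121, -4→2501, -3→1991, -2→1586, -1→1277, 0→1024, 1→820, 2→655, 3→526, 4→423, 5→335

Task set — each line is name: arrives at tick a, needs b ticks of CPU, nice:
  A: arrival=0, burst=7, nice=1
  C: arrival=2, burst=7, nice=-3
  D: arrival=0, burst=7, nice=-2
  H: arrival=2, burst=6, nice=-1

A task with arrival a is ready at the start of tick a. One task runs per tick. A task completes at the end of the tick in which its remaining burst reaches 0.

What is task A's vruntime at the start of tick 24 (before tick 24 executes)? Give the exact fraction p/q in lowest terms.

t=0: vr[A=0 D=0] → run A
t=1: vr[A=256/205 D=0] → run D
t=2: vr[A=256/205 C=512/793 D=512/793 H=512/793] → run C
t=3: vr[A=256/205 C=1831424/1578863 D=512/793 H=512/793] → run D
t=4: vr[A=256/205 C=1831424/1578863 D=1024/793 H=512/793] → run H
t=5: vr[A=256/205 C=1831424/1578863 D=1024/793 H=1465856/1012661] → run C
t=6: vr[A=256/205 C=2643456/1578863 D=1024/793 H=1465856/1012661] → run A
t=7: vr[A=512/205 C=2643456/1578863 D=1024/793 H=1465856/1012661] → run D
t=8: vr[A=512/205 C=2643456/1578863 D=1536/793 H=1465856/1012661] → run H
t=9: vr[A=512/205 C=2643456/1578863 D=1536/793 H=2277888/1012661] → run C
t=10: vr[A=512/205 C=3455488/1578863 D=1536/793 H=2277888/1012661] → run D
t=11: vr[A=512/205 C=3455488/1578863 D=2048/793 H=2277888/1012661] → run C
t=12: vr[A=512/205 C=4267520/1578863 D=2048/793 H=2277888/1012661] → run H
t=13: vr[A=512/205 C=4267520/1578863 D=2048/793 H=3089920/1012661] → run A
t=14: vr[A=768/205 C=4267520/1578863 D=2048/793 H=3089920/1012661] → run D
t=15: vr[A=768/205 C=4267520/1578863 D=2560/793 H=3089920/1012661] → run C
t=16: vr[A=768/205 C=5079552/1578863 D=2560/793 H=3089920/1012661] → run H
t=17: vr[A=768/205 C=5079552/1578863 D=2560/793 H=3901952/1012661] → run C
t=18: vr[A=768/205 C=5891584/1578863 D=2560/793 H=3901952/1012661] → run D
t=19: vr[A=768/205 C=5891584/1578863 D=3072/793 H=3901952/1012661] → run C
t=20: vr[A=768/205 D=3072/793 H=3901952/1012661] → run A
t=21: vr[A=1024/205 D=3072/793 H=3901952/1012661] → run H
t=22: vr[A=1024/205 D=3072/793 H=4713984/1012661] → run D
t=23: vr[A=1024/205 H=4713984/1012661] → run H
t=24: vr[A=1024/205] → run A
t=25: vr[A=256/41] → run A
t=26: vr[A=1536/205] → run A
t=27: (idle)
t=28: (idle)

vruntime(A, start of tick 24) = 1024/205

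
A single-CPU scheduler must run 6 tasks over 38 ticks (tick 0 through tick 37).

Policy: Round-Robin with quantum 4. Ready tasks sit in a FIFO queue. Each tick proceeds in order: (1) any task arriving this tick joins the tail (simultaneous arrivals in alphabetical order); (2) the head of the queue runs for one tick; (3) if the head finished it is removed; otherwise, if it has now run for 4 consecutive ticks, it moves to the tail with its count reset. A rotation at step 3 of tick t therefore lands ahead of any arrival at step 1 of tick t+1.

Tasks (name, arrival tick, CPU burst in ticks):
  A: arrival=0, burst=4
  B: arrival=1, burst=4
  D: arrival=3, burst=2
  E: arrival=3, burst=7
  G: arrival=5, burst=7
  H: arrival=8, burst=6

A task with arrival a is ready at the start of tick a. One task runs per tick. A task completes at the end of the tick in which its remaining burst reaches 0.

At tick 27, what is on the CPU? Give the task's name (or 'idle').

running at tick 27 = G

t=0: queue=[A] q_used=0 → run A
t=1: queue=[A,B] q_used=1 → run A
t=2: queue=[A,B] q_used=2 → run A
t=3: queue=[A,B,D,E] q_used=3 → run A
t=4: queue=[B,D,E] q_used=0 → run B
t=5: queue=[B,D,E,G] q_used=1 → run B
t=6: queue=[B,D,E,G] q_used=2 → run B
t=7: queue=[B,D,E,G] q_used=3 → run B
t=8: queue=[D,E,G,H] q_used=0 → run D
t=9: queue=[D,E,G,H] q_used=1 → run D
t=10: queue=[E,G,H] q_used=0 → run E
t=11: queue=[E,G,H] q_used=1 → run E
t=12: queue=[E,G,H] q_used=2 → run E
t=13: queue=[E,G,H] q_used=3 → run E
t=14: queue=[G,H,E] q_used=0 → run G
t=15: queue=[G,H,E] q_used=1 → run G
t=16: queue=[G,H,E] q_used=2 → run G
t=17: queue=[G,H,E] q_used=3 → run G
t=18: queue=[H,E,G] q_used=0 → run H
t=19: queue=[H,E,G] q_used=1 → run H
t=20: queue=[H,E,G] q_used=2 → run H
t=21: queue=[H,E,G] q_used=3 → run H
t=22: queue=[E,G,H] q_used=0 → run E
t=23: queue=[E,G,H] q_used=1 → run E
t=24: queue=[E,G,H] q_used=2 → run E
t=25: queue=[G,H] q_used=0 → run G
t=26: queue=[G,H] q_used=1 → run G
t=27: queue=[G,H] q_used=2 → run G
t=28: queue=[H] q_used=0 → run H
t=29: queue=[H] q_used=1 → run H
t=30: (idle)
t=31: (idle)
t=32: (idle)
t=33: (idle)
t=34: (idle)
t=35: (idle)
t=36: (idle)
t=37: (idle)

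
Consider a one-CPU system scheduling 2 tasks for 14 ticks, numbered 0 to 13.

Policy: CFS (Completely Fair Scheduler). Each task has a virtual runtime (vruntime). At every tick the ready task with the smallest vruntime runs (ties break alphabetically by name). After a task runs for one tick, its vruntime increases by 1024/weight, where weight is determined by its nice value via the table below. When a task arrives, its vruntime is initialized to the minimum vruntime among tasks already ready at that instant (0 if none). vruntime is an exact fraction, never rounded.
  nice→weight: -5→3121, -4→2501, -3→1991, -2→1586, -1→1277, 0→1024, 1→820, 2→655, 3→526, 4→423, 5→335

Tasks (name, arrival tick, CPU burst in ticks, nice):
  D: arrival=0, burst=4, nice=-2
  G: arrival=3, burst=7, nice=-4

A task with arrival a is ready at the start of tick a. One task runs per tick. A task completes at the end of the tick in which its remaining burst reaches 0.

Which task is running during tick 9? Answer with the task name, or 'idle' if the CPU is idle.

running at tick 9 = G

t=0: vr[D=0] → run D
t=1: vr[D=512/793] → run D
t=2: vr[D=1024/793] → run D
t=3: vr[D=1536/793 G=1536/793] → run D
t=4: vr[G=1536/793] → run G
t=5: vr[G=76288/32513] → run G
t=6: vr[G=89600/32513] → run G
t=7: vr[G=102912/32513] → run G
t=8: vr[G=116224/32513] → run G
t=9: vr[G=129536/32513] → run G
t=10: vr[G=142848/32513] → run G
t=11: (idle)
t=12: (idle)
t=13: (idle)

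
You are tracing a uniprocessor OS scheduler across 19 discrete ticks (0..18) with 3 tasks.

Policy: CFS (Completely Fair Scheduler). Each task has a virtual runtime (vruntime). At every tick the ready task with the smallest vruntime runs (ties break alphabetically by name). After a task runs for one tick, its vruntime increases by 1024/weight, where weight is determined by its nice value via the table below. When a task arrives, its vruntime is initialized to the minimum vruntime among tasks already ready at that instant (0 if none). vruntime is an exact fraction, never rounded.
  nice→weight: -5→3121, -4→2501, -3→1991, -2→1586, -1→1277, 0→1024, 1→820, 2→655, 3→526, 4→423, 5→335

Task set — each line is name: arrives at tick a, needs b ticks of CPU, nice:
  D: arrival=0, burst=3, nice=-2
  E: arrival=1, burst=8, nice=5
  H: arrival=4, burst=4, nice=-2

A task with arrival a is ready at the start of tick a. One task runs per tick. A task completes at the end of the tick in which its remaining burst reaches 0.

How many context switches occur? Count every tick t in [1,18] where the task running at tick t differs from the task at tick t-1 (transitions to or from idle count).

context switches = 6

t=0: vr[D=0] → run D
t=1: vr[D=512/793 E=512/793] → run D
t=2: vr[D=1024/793 E=512/793] → run E
t=3: vr[D=1024/793 E=983552/265655] → run D
t=4: vr[E=983552/265655 H=983552/265655] → run E
t=5: vr[E=1795584/265655 H=983552/265655] → run H
t=6: vr[E=1795584/265655 H=1155072/265655] → run H
t=7: vr[E=1795584/265655 H=1326592/265655] → run H
t=8: vr[E=1795584/265655 H=1498112/265655] → run H
t=9: vr[E=1795584/265655] → run E
t=10: vr[E=2607616/265655] → run E
t=11: vr[E=3419648/265655] → run E
t=12: vr[E=846336/53131] → run E
t=13: vr[E=5043712/265655] → run E
t=14: vr[E=5855744/265655] → run E
t=15: (idle)
t=16: (idle)
t=17: (idle)
t=18: (idle)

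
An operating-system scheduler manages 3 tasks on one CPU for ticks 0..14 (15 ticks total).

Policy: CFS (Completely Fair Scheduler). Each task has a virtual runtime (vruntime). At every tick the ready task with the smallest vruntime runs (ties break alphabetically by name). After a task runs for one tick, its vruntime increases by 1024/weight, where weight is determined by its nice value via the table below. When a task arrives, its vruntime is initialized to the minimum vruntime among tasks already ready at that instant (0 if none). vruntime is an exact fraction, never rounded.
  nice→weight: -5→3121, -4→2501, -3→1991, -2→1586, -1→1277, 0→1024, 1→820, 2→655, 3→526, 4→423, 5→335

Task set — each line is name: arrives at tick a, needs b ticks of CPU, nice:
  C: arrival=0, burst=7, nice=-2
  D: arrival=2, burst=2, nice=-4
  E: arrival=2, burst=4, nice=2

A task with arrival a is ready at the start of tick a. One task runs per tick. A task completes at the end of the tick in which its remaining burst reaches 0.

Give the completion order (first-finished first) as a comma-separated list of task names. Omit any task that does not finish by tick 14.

t=0: vr[C=0] → run C
t=1: vr[C=512/793] → run C
t=2: vr[C=1024/793 D=1024/793 E=1024/793] → run C
t=3: vr[C=1536/793 D=1024/793 E=1024/793] → run D
t=4: vr[C=1536/793 D=55296/32513 E=1024/793] → run E
t=5: vr[C=1536/793 D=55296/32513 E=1482752/519415] → run D
t=6: vr[C=1536/793 E=1482752/519415] → run C
t=7: vr[C=2048/793 E=1482752/519415] → run C
t=8: vr[C=2560/793 E=1482752/519415] → run E
t=9: vr[C=2560/793 E=2294784/519415] → run C
t=10: vr[C=3072/793 E=2294784/519415] → run C
t=11: vr[E=2294784/519415] → run E
t=12: vr[E=3106816/519415] → run E
t=13: (idle)
t=14: (idle)

completion order = D, C, E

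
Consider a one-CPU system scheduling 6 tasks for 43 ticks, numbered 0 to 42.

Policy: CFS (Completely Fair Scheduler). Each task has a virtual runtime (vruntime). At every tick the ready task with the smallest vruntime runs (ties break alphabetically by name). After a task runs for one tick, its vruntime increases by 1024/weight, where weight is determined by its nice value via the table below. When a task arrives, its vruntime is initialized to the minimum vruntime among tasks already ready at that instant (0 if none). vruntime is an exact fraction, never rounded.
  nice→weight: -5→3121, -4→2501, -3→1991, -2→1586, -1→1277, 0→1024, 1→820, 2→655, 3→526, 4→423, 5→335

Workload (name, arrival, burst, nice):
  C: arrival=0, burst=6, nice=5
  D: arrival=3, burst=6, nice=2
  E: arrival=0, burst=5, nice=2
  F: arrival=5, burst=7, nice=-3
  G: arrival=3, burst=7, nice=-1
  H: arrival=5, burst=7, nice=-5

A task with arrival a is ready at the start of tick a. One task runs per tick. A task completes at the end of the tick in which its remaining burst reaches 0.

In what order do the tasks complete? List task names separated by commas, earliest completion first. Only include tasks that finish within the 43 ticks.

t=0: vr[C=0 E=0] → run C
t=1: vr[C=1024/335 E=0] → run E
t=2: vr[C=1024/335 E=1024/655] → run E
t=3: vr[C=1024/335 D=1024/335 E=2048/655 G=1024/335] → run C
t=4: vr[C=2048/335 D=1024/335 E=2048/655 G=1024/335] → run D
t=5: vr[C=2048/335 D=202752/43885 E=2048/655 F=1024/335 G=1024/335 H=1024/335] → run F
t=6: vr[C=2048/335 D=202752/43885 E=2048/655 F=2381824/666985 G=1024/335 H=1024/335] → run G
t=7: vr[C=2048/335 D=202752/43885 E=2048/655 F=2381824/666985 G=1650688/427795 H=1024/335] → run H
t=8: vr[C=2048/335 D=202752/43885 E=2048/655 F=2381824/666985 G=1650688/427795 H=3538944/1045535] → run E
t=9: vr[C=2048/335 D=202752/43885 E=3072/655 F=2381824/666985 G=1650688/427795 H=3538944/1045535] → run H
t=10: vr[C=2048/335 D=202752/43885 E=3072/655 F=2381824/666985 G=1650688/427795 H=3881984/1045535] → run F
t=11: vr[C=2048/335 D=202752/43885 E=3072/655 F=2724864/666985 G=1650688/427795 H=3881984/1045535] → run H
t=12: vr[C=2048/335 D=202752/43885 E=3072/655 F=2724864/666985 G=1650688/427795 H=4225024/1045535] → run G
t=13: vr[C=2048/335 D=202752/43885 E=3072/655 F=2724864/666985 G=1993728/427795 H=4225024/1045535] → run H
t=14: vr[C=2048/335 D=202752/43885 E=3072/655 F=2724864/666985 G=1993728/427795 H=4568064/1045535] → run F
t=15: vr[C=2048/335 D=202752/43885 E=3072/655 F=3067904/666985 G=1993728/427795 H=4568064/1045535] → run H
t=16: vr[C=2048/335 D=202752/43885 E=3072/655 F=3067904/666985 G=1993728/427795 H=4911104/1045535] → run F
t=17: vr[C=2048/335 D=202752/43885 E=3072/655 F=3410944/666985 G=1993728/427795 H=4911104/1045535] → run D
t=18: vr[C=2048/335 D=54272/8777 E=3072/655 F=3410944/666985 G=1993728/427795 H=4911104/1045535] → run G
t=19: vr[C=2048/335 D=54272/8777 E=3072/655 F=3410944/666985 G=2336768/427795 H=4911104/1045535] → run E
t=20: vr[C=2048/335 D=54272/8777 E=4096/655 F=3410944/666985 G=2336768/427795 H=4911104/1045535] → run H
t=21: vr[C=2048/335 D=54272/8777 E=4096/655 F=3410944/666985 G=2336768/427795 H=5254144/1045535] → run H
t=22: vr[C=2048/335 D=54272/8777 E=4096/655 F=3410944/666985 G=2336768/427795] → run F
t=23: vr[C=2048/335 D=54272/8777 E=4096/655 F=3753984/666985 G=2336768/427795] → run G
t=24: vr[C=2048/335 D=54272/8777 E=4096/655 F=3753984/666985 G=2679808/427795] → run F
t=25: vr[C=2048/335 D=54272/8777 E=4096/655 F=4097024/666985 G=2679808/427795] → run C
t=26: vr[C=3072/335 D=54272/8777 E=4096/655 F=4097024/666985 G=2679808/427795] → run F
t=27: vr[C=3072/335 D=54272/8777 E=4096/655 G=2679808/427795] → run D
t=28: vr[C=3072/335 D=339968/43885 E=4096/655 G=2679808/427795] → run E
t=29: vr[C=3072/335 D=339968/43885 G=2679808/427795] → run G
t=30: vr[C=3072/335 D=339968/43885 G=3022848/427795] → run G
t=31: vr[C=3072/335 D=339968/43885 G=3365888/427795] → run D
t=32: vr[C=3072/335 D=408576/43885 G=3365888/427795] → run G
t=33: vr[C=3072/335 D=408576/43885] → run C
t=34: vr[C=4096/335 D=408576/43885] → run D
t=35: vr[C=4096/335 D=477184/43885] → run D
t=36: vr[C=4096/335] → run C
t=37: vr[C=1024/67] → run C
t=38: (idle)
t=39: (idle)
t=40: (idle)
t=41: (idle)
t=42: (idle)

completion order = H, F, E, G, D, C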